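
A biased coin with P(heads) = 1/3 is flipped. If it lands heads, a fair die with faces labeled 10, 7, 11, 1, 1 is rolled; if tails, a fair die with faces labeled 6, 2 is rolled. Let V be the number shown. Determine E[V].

E[V | heads] = (10+7+11+1+1)/5 = 6.
E[V | tails] = (6+2)/2 = 4.
By the law of total expectation,
E[V] = (1/3)·(6) + (2/3)·(4) = 14/3.

14/3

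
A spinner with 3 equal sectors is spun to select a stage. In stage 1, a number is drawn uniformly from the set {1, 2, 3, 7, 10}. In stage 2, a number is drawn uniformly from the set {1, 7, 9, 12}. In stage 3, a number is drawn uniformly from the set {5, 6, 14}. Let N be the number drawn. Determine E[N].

E[N | stage 1] = (1+2+3+7+10)/5 = 23/5.
E[N | stage 2] = (1+7+9+12)/4 = 29/4.
E[N | stage 3] = (5+6+14)/3 = 25/3.
E[N] = (1/3)·(23/5) + (1/3)·(29/4) + (1/3)·(25/3) = 1211/180.

1211/180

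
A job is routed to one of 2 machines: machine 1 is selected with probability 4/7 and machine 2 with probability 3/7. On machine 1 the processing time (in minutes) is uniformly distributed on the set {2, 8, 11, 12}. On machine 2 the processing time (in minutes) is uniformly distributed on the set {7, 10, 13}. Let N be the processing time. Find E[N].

9

E[N | machine 1] = (2+8+11+12)/4 = 33/4.
E[N | machine 2] = (7+10+13)/3 = 10.
By the law of total expectation,
E[N] = (4/7)·(33/4) + (3/7)·(10) = 9.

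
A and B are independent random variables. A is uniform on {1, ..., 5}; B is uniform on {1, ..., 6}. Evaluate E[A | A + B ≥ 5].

P(A + B ≥ 5) = 4/5.
Summing A·P(x,y) over outcomes with A + B ≥ 5 gives 8/3.
E[A | A + B ≥ 5] = (8/3) / (4/5) = 10/3.

10/3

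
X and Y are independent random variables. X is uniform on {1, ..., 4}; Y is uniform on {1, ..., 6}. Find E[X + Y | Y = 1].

Outcomes with Y = 1: (1,1), (2,1), (3,1), (4,1), each with probability 1/24.
E[X + Y | Y = 1] = (2 + 3 + 4 + 5) / 4 = 7/2.

7/2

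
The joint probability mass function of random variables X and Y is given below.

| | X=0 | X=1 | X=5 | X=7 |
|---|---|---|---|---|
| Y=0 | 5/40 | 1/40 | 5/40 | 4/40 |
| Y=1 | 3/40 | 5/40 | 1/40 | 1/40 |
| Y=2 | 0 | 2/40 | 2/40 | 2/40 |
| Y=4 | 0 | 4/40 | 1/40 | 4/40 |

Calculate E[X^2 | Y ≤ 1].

401/25

P(Y ≤ 1) = 5/8.
Σ X^2·P over the event = 0·(5/40) + 0·(3/40) + 1·(1/40) + 1·(5/40) + 25·(5/40) + 25·(1/40) + 49·(4/40) + 49·(1/40) = 401/40.
E[X^2 | Y ≤ 1] = (401/40) / (5/8) = 401/25.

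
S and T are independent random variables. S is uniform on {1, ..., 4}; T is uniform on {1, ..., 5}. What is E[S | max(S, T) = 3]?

Outcomes with max(S, T) = 3: (1,3), (2,3), (3,1), (3,2), (3,3), each with probability 1/20.
E[S | max(S, T) = 3] = (1 + 2 + 3 + 3 + 3) / 5 = 12/5.

12/5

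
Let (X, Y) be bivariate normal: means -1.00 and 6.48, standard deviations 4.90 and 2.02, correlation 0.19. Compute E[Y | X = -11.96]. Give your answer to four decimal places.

5.6215

E[Y | X=x] = μ_Y + ρ(σ_Y/σ_X)(x − μ_X) for jointly normal variables.
E[Y | X=-11.96] = 6.48 + (0.19)·(2.02/4.90)·(-11.96 − (-1.00)) = 6.48 + (0.078327)·(-10.96) = 5.6215.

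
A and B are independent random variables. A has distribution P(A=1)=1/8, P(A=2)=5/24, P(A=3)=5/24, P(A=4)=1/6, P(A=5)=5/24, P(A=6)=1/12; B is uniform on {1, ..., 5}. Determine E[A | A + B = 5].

P(A + B = 5) = 17/120.
Summing A·P(x,y) over outcomes with A + B = 5 gives 11/30.
E[A | A + B = 5] = (11/30) / (17/120) = 44/17.

44/17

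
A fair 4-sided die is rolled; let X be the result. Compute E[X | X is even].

Given X is even, X is equally likely to be any of {2, 4}.
E[X | X is even] = (2 + 4) / 2 = 3.

3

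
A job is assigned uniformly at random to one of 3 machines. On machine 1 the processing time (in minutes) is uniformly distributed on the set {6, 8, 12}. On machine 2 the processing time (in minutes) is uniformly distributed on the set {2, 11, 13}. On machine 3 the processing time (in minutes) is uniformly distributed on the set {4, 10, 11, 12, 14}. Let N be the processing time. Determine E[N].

413/45

E[N | machine 1] = (6+8+12)/3 = 26/3.
E[N | machine 2] = (2+11+13)/3 = 26/3.
E[N | machine 3] = (4+10+11+12+14)/5 = 51/5.
By the law of total expectation,
E[N] = (1/3)·(26/3) + (1/3)·(26/3) + (1/3)·(51/5) = 413/45.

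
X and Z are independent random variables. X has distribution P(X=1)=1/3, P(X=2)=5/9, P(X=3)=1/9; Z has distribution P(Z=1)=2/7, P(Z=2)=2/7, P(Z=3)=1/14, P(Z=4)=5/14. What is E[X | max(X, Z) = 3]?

40/17

P(max(X, Z) = 3) = 17/126.
Summing X·P(x,y) over outcomes with max(X, Z) = 3 gives 20/63.
E[X | max(X, Z) = 3] = (20/63) / (17/126) = 40/17.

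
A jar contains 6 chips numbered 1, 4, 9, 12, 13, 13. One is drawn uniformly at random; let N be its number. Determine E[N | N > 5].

P(N > 5) = 2/3.
Σ over the event: 9·1/6 + 12·1/6 + 13·1/3 = 47/6.
E[N | N > 5] = (47/6) / (2/3) = 47/4.

47/4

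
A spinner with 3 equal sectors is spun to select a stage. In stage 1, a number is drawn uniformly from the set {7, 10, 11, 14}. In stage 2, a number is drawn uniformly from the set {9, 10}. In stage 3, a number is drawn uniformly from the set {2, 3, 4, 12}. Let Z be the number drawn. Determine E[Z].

E[Z | stage 1] = (7+10+11+14)/4 = 21/2.
E[Z | stage 2] = (9+10)/2 = 19/2.
E[Z | stage 3] = (2+3+4+12)/4 = 21/4.
By the law of total expectation,
E[Z] = (1/3)·(21/2) + (1/3)·(19/2) + (1/3)·(21/4) = 101/12.

101/12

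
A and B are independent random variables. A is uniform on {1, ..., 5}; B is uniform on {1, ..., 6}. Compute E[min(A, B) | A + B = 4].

4/3

P(A + B = 4) = 1/10.
Summing min(A,B)·P(x,y) over outcomes with A + B = 4 gives 2/15.
E[min(A, B) | A + B = 4] = (2/15) / (1/10) = 4/3.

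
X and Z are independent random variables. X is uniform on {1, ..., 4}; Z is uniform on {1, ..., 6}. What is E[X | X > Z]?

Outcomes with X > Z: (2,1), (3,1), (3,2), (4,1), (4,2), (4,3), each with probability 1/24.
E[X | X > Z] = (2 + 3 + 3 + 4 + 4 + 4) / 6 = 10/3.

10/3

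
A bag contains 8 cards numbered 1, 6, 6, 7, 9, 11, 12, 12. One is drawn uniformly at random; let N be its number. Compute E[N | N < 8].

P(N < 8) = 1/2.
Σ over the event: 1·1/8 + 6·1/4 + 7·1/8 = 5/2.
E[N | N < 8] = (5/2) / (1/2) = 5.

5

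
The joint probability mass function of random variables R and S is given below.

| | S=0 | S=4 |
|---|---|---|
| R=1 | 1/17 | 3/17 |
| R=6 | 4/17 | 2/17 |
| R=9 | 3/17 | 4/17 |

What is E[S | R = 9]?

P(R = 9) = 7/17.
Σ S·P over the event = 0·(3/17) + 4·(4/17) = 16/17.
E[S | R = 9] = (16/17) / (7/17) = 16/7.

16/7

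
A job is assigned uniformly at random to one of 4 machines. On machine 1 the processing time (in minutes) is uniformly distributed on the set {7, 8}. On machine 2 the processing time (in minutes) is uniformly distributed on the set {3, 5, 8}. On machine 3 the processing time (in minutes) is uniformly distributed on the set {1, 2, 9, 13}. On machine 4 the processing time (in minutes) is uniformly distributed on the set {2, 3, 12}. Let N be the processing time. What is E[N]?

99/16

E[N | machine 1] = (7+8)/2 = 15/2.
E[N | machine 2] = (3+5+8)/3 = 16/3.
E[N | machine 3] = (1+2+9+13)/4 = 25/4.
E[N | machine 4] = (2+3+12)/3 = 17/3.
By the law of total expectation,
E[N] = (1/4)·(15/2) + (1/4)·(16/3) + (1/4)·(25/4) + (1/4)·(17/3) = 99/16.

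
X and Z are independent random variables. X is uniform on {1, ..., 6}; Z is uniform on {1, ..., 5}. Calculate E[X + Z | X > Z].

P(X > Z) = 1/2.
Summing (X+Z)·P(x,y) over outcomes with X > Z gives 7/2.
E[X + Z | X > Z] = (7/2) / (1/2) = 7.

7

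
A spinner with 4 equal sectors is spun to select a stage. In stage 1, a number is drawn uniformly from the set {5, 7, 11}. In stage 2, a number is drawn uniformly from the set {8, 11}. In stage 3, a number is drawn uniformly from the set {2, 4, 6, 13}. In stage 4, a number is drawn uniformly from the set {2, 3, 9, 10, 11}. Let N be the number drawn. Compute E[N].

365/48

E[N | stage 1] = (5+7+11)/3 = 23/3.
E[N | stage 2] = (8+11)/2 = 19/2.
E[N | stage 3] = (2+4+6+13)/4 = 25/4.
E[N | stage 4] = (2+3+9+10+11)/5 = 7.
E[N] = (1/4)·(23/3) + (1/4)·(19/2) + (1/4)·(25/4) + (1/4)·(7) = 365/48.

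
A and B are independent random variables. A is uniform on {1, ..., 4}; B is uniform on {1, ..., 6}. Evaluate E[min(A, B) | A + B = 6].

Outcomes with A + B = 6: (1,5), (2,4), (3,3), (4,2), each with probability 1/24.
E[min(A, B) | A + B = 6] = (1 + 2 + 3 + 2) / 4 = 2.

2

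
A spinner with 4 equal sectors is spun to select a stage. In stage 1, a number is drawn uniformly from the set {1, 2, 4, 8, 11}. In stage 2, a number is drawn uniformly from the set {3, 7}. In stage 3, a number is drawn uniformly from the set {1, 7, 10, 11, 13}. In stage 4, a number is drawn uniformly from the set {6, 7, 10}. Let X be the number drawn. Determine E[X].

E[X | stage 1] = (1+2+4+8+11)/5 = 26/5.
E[X | stage 2] = (3+7)/2 = 5.
E[X | stage 3] = (1+7+10+11+13)/5 = 42/5.
E[X | stage 4] = (6+7+10)/3 = 23/3.
By the law of total expectation,
E[X] = (1/4)·(26/5) + (1/4)·(5) + (1/4)·(42/5) + (1/4)·(23/3) = 197/30.

197/30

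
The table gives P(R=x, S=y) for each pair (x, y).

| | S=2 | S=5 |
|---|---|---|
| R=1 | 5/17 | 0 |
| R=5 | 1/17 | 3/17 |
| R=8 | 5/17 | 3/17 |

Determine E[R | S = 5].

P(S = 5) = 6/17.
Σ R·P over the event = 5·(3/17) + 8·(3/17) = 39/17.
E[R | S = 5] = (39/17) / (6/17) = 13/2.

13/2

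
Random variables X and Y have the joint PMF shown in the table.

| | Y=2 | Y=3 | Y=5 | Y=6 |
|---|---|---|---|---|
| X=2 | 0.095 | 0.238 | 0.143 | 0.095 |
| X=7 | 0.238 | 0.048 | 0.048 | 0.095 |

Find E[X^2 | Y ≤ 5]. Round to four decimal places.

22.5556

P(Y ≤ 5) = 0.810.
Summing X^2·P(X=x,Y=y) over the conditioning event gives 18.270.
E[X^2 | Y ≤ 5] = (18.270) / (0.810) = 22.5556.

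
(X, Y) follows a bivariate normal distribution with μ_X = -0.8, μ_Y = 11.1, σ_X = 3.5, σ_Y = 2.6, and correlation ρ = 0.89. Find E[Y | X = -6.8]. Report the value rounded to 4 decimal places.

7.1331

For a bivariate normal, E[Y | X=x] = μ_Y + ρ·(σ_Y/σ_X)·(x − μ_X).
E[Y | X=-6.8] = 11.1 + (0.89)·(2.6/3.5)·(-6.8 − (-0.8)) = 11.1 + (0.661143)·(-6) = 7.1331.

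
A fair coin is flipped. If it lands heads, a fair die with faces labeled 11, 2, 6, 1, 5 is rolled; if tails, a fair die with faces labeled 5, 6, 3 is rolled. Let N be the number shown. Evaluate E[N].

E[N | heads] = (11+2+6+1+5)/5 = 5.
E[N | tails] = (5+6+3)/3 = 14/3.
E[N] = (1/2)·(5) + (1/2)·(14/3) = 29/6.

29/6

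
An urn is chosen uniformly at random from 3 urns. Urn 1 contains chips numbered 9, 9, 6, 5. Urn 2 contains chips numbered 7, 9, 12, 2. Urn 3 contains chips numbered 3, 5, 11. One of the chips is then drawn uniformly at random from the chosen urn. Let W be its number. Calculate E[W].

E[W | urn 1] = (9+9+6+5)/4 = 29/4.
E[W | urn 2] = (7+9+12+2)/4 = 15/2.
E[W | urn 3] = (3+5+11)/3 = 19/3.
By the law of total expectation,
E[W] = (1/3)·(29/4) + (1/3)·(15/2) + (1/3)·(19/3) = 253/36.

253/36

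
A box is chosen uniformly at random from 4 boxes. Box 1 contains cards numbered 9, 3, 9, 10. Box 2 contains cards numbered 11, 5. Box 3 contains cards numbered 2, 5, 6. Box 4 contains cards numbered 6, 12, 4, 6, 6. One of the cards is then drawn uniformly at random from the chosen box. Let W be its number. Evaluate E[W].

E[W | box 1] = (9+3+9+10)/4 = 31/4.
E[W | box 2] = (11+5)/2 = 8.
E[W | box 3] = (2+5+6)/3 = 13/3.
E[W | box 4] = (6+12+4+6+6)/5 = 34/5.
E[W] = (1/4)·(31/4) + (1/4)·(8) + (1/4)·(13/3) + (1/4)·(34/5) = 1613/240.

1613/240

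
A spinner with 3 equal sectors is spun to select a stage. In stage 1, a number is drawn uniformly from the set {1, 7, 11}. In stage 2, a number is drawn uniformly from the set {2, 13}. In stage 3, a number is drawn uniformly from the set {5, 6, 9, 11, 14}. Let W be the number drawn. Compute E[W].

137/18

E[W | stage 1] = (1+7+11)/3 = 19/3.
E[W | stage 2] = (2+13)/2 = 15/2.
E[W | stage 3] = (5+6+9+11+14)/5 = 9.
E[W] = (1/3)·(19/3) + (1/3)·(15/2) + (1/3)·(9) = 137/18.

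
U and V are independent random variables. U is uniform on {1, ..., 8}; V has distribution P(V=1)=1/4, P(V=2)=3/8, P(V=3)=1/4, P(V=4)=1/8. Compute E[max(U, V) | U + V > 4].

273/50

P(U + V > 4) = 25/32.
Summing max(U,V)·P(x,y) over outcomes with U + V > 4 gives 273/64.
E[max(U, V) | U + V > 4] = (273/64) / (25/32) = 273/50.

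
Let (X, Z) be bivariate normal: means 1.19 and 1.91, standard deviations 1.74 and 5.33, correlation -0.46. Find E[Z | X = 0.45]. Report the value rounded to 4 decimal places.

2.9527

E[Z | X=x] = μ_Z + ρ(σ_Z/σ_X)(x − μ_X) for jointly normal variables.
E[Z | X=0.45] = 1.91 + (-0.46)·(5.33/1.74)·(0.45 − (1.19)) = 1.91 + (-1.4091)·(-0.74) = 2.9527.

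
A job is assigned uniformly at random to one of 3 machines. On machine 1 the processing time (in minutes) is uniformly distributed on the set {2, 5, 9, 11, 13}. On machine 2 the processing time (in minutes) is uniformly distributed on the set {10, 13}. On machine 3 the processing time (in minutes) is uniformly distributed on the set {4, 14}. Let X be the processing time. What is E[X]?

19/2

E[X | machine 1] = (2+5+9+11+13)/5 = 8.
E[X | machine 2] = (10+13)/2 = 23/2.
E[X | machine 3] = (4+14)/2 = 9.
E[X] = (1/3)·(8) + (1/3)·(23/2) + (1/3)·(9) = 19/2.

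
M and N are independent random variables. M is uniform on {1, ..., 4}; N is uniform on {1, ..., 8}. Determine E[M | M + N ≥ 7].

25/9

P(M + N ≥ 7) = 9/16.
Summing M·P(x,y) over outcomes with M + N ≥ 7 gives 25/16.
E[M | M + N ≥ 7] = (25/16) / (9/16) = 25/9.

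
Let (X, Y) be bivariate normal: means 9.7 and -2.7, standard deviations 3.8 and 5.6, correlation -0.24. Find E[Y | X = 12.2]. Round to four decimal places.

For a bivariate normal, E[Y | X=x] = μ_Y + ρ·(σ_Y/σ_X)·(x − μ_X).
E[Y | X=12.2] = -2.7 + (-0.24)·(5.6/3.8)·(12.2 − (9.7)) = -2.7 + (-0.35368)·(2.5) = -3.5842.

-3.5842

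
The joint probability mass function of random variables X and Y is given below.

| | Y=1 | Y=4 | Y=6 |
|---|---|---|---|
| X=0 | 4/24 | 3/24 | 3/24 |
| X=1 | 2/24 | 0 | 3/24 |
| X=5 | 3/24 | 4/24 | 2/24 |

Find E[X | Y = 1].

17/9

P(Y = 1) = 3/8.
Summing X·P(X=x,Y=y) over the conditioning event gives 17/24.
E[X | Y = 1] = (17/24) / (3/8) = 17/9.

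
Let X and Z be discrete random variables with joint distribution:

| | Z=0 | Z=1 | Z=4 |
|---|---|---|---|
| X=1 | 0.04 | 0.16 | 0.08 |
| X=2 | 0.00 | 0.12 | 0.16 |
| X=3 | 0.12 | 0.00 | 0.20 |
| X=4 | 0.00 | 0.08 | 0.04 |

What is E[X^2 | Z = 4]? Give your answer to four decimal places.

6.5833

P(Z = 4) = 0.48.
Summing X^2·P(X=x,Z=y) over the conditioning event gives 3.16.
E[X^2 | Z = 4] = (3.16) / (0.48) = 6.5833.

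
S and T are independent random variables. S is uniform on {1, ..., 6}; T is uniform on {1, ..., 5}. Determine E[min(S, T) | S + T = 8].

Outcomes with S + T = 8: (3,5), (4,4), (5,3), (6,2), each with probability 1/30.
E[min(S, T) | S + T = 8] = (3 + 4 + 3 + 2) / 4 = 3.

3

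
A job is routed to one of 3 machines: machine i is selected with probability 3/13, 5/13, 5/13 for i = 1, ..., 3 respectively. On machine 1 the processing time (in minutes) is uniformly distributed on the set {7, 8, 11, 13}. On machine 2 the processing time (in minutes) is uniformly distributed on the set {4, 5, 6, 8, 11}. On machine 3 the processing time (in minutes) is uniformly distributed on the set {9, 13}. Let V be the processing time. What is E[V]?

473/52

E[V | machine 1] = (7+8+11+13)/4 = 39/4.
E[V | machine 2] = (4+5+6+8+11)/5 = 34/5.
E[V | machine 3] = (9+13)/2 = 11.
By the law of total expectation,
E[V] = (3/13)·(39/4) + (5/13)·(34/5) + (5/13)·(11) = 473/52.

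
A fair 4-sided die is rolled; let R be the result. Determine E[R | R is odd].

Given R is odd, R is equally likely to be any of {1, 3}.
E[R | R is odd] = (1 + 3) / 2 = 2.

2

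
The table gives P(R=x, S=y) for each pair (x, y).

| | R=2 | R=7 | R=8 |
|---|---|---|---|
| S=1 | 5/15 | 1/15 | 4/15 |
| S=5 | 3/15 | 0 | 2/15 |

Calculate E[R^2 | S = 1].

P(S = 1) = 2/3.
Σ R^2·P over the event = 4·(5/15) + 49·(1/15) + 64·(4/15) = 65/3.
E[R^2 | S = 1] = (65/3) / (2/3) = 65/2.

65/2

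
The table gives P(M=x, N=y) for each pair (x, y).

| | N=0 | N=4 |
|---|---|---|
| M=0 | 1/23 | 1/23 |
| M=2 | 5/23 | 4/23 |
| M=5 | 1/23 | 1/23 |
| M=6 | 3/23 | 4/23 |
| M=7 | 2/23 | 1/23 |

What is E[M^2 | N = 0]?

251/12

P(N = 0) = 12/23.
Summing M^2·P(M=x,N=y) over the conditioning event gives 251/23.
E[M^2 | N = 0] = (251/23) / (12/23) = 251/12.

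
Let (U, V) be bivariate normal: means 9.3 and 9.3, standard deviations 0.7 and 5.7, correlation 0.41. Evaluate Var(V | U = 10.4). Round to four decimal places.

27.0284

The conditional variance in a bivariate normal is σ_V²(1 − ρ²), independent of x.
Var(V | U=10.4) = (5.7)²·(1 − (0.41)²) = 32.49·0.8319 = 27.0284.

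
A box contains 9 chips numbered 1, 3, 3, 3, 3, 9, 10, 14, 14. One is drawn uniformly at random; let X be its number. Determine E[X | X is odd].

11/3

P(X is odd) = 2/3.
Σ over the event: 1·1/9 + 3·4/9 + 9·1/9 = 22/9.
E[X | X is odd] = (22/9) / (2/3) = 11/3.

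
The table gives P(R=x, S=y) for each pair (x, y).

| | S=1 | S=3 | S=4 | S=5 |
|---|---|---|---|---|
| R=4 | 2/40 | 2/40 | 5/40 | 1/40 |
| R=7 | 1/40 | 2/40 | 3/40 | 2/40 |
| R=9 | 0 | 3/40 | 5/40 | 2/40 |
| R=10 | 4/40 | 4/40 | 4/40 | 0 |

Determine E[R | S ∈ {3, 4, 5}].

P(S ∈ {3, 4, 5}) = 33/40.
Summing R·P(R=x,S=y) over the conditioning event gives 251/40.
E[R | S ∈ {3, 4, 5}] = (251/40) / (33/40) = 251/33.

251/33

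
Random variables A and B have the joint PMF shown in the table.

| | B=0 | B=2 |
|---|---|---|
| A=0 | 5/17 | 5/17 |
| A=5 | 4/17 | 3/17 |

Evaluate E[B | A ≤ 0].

P(A ≤ 0) = 10/17.
Σ B·P over the event = 0·(5/17) + 2·(5/17) = 10/17.
E[B | A ≤ 0] = (10/17) / (10/17) = 1.

1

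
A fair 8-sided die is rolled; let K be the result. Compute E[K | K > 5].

7

Given K > 5, K is equally likely to be any of {6, 7, 8}.
E[K | K > 5] = (6 + 7 + 8) / 3 = 7.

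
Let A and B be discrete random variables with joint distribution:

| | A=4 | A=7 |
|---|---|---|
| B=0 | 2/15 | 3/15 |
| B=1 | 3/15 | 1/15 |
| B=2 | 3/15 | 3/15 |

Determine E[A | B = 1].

P(B = 1) = 4/15.
Summing A·P(A=x,B=y) over the conditioning event gives 19/15.
E[A | B = 1] = (19/15) / (4/15) = 19/4.

19/4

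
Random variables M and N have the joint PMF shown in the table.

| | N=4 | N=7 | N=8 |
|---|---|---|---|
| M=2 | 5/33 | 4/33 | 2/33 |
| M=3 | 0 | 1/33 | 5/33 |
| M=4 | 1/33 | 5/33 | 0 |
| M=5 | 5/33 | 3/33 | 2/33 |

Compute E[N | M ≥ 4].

6

P(M ≥ 4) = 16/33.
Summing N·P(M=x,N=y) over the conditioning event gives 32/11.
E[N | M ≥ 4] = (32/11) / (16/33) = 6.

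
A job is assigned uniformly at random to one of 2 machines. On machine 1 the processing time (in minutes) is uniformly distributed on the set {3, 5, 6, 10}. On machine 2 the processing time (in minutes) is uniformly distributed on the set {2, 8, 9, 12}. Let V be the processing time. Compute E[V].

E[V | machine 1] = (3+5+6+10)/4 = 6.
E[V | machine 2] = (2+8+9+12)/4 = 31/4.
By the law of total expectation,
E[V] = (1/2)·(6) + (1/2)·(31/4) = 55/8.

55/8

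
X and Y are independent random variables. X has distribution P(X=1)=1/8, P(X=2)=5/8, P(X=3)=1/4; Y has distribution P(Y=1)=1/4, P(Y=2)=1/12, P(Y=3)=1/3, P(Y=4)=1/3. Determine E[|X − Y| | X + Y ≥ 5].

41/31

P(X + Y ≥ 5) = 31/48.
Summing |X−Y|·P(x,y) over outcomes with X + Y ≥ 5 gives 41/48.
E[|X − Y| | X + Y ≥ 5] = (41/48) / (31/48) = 41/31.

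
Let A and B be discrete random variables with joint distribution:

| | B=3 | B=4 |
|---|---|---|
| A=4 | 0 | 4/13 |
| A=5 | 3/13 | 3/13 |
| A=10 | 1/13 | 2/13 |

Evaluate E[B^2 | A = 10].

41/3

P(A = 10) = 3/13.
Σ B^2·P over the event = 9·(1/13) + 16·(2/13) = 41/13.
E[B^2 | A = 10] = (41/13) / (3/13) = 41/3.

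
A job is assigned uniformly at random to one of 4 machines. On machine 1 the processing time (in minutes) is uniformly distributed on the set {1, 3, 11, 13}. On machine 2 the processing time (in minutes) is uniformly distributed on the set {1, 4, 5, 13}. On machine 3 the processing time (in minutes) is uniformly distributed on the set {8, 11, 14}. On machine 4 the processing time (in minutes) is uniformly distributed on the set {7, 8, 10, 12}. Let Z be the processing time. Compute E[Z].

33/4

E[Z | machine 1] = (1+3+11+13)/4 = 7.
E[Z | machine 2] = (1+4+5+13)/4 = 23/4.
E[Z | machine 3] = (8+11+14)/3 = 11.
E[Z | machine 4] = (7+8+10+12)/4 = 37/4.
E[Z] = (1/4)·(7) + (1/4)·(23/4) + (1/4)·(11) + (1/4)·(37/4) = 33/4.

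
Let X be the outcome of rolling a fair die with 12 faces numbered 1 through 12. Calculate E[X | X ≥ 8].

10

Given X ≥ 8, X is equally likely to be any of {8, 9, 10, 11, 12}.
E[X | X ≥ 8] = (8 + 9 + 10 + 11 + 12) / 5 = 10.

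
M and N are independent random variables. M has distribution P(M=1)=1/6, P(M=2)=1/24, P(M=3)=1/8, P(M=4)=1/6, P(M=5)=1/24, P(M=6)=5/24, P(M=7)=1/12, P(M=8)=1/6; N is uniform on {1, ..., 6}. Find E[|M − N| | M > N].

P(M > N) = 7/12.
Summing |M−N|·P(x,y) over outcomes with M > N gives 269/144.
E[|M − N| | M > N] = (269/144) / (7/12) = 269/84.

269/84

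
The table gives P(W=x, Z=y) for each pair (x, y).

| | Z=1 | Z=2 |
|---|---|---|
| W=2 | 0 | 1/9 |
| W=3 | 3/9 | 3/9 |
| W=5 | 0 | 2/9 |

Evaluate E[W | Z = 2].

P(Z = 2) = 2/3.
Σ W·P over the event = 2·(1/9) + 3·(3/9) + 5·(2/9) = 7/3.
E[W | Z = 2] = (7/3) / (2/3) = 7/2.

7/2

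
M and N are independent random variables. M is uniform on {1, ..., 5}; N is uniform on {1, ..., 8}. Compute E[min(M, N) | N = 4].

Outcomes with N = 4: (1,4), (2,4), (3,4), (4,4), (5,4), each with probability 1/40.
E[min(M, N) | N = 4] = (1 + 2 + 3 + 4 + 4) / 5 = 14/5.

14/5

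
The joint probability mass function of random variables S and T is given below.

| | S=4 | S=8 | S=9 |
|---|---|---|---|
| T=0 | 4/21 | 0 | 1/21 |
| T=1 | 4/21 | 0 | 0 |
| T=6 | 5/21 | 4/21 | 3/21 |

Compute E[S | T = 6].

P(T = 6) = 4/7.
Σ S·P over the event = 4·(5/21) + 8·(4/21) + 9·(3/21) = 79/21.
E[S | T = 6] = (79/21) / (4/7) = 79/12.

79/12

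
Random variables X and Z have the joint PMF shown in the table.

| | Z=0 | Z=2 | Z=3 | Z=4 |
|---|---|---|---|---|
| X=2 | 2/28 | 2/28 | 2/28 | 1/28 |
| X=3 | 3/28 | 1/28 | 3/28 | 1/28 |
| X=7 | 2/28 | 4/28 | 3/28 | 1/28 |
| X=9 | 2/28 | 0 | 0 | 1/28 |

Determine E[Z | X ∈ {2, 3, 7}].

2

P(X ∈ {2, 3, 7}) = 25/28.
Summing Z·P(X=x,Z=y) over the conditioning event gives 25/14.
E[Z | X ∈ {2, 3, 7}] = (25/14) / (25/28) = 2.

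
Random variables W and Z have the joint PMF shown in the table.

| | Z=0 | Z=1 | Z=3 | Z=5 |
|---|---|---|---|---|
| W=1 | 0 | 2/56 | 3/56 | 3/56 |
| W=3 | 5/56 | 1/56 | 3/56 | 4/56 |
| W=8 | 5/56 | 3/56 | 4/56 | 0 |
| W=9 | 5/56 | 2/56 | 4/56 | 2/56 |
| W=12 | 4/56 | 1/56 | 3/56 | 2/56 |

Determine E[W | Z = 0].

P(Z = 0) = 19/56.
Σ W·P over the event = 3·(5/56) + 8·(5/56) + 9·(5/56) + 12·(4/56) = 37/14.
E[W | Z = 0] = (37/14) / (19/56) = 148/19.

148/19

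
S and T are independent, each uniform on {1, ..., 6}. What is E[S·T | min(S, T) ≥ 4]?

P(min(S, T) ≥ 4) = 1/4.
Summing ST·P(x,y) over outcomes with min(S, T) ≥ 4 gives 25/4.
E[S·T | min(S, T) ≥ 4] = (25/4) / (1/4) = 25.

25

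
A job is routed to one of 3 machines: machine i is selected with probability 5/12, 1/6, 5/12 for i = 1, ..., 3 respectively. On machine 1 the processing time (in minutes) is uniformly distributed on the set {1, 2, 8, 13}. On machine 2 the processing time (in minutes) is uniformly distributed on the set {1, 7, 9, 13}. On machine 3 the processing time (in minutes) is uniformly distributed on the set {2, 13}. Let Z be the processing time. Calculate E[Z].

E[Z | machine 1] = (1+2+8+13)/4 = 6.
E[Z | machine 2] = (1+7+9+13)/4 = 15/2.
E[Z | machine 3] = (2+13)/2 = 15/2.
By the law of total expectation,
E[Z] = (5/12)·(6) + (1/6)·(15/2) + (5/12)·(15/2) = 55/8.

55/8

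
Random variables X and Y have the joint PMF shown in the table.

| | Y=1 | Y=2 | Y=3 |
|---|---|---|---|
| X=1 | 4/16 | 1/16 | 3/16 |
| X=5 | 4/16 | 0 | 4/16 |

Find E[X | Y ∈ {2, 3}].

P(Y ∈ {2, 3}) = 1/2.
Σ X·P over the event = 1·(1/16) + 1·(3/16) + 5·(4/16) = 3/2.
E[X | Y ∈ {2, 3}] = (3/2) / (1/2) = 3.

3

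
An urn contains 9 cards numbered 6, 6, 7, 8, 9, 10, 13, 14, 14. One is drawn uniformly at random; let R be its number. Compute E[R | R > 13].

P(R > 13) = 2/9.
Σ over the event: 14·2/9 = 28/9.
E[R | R > 13] = (28/9) / (2/9) = 14.

14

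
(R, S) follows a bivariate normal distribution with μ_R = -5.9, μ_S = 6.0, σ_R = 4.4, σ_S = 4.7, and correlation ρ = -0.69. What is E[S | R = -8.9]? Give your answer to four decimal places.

For a bivariate normal, E[S | R=x] = μ_S + ρ·(σ_S/σ_R)·(x − μ_R).
E[S | R=-8.9] = 6.0 + (-0.69)·(4.7/4.4)·(-8.9 − (-5.9)) = 6.0 + (-0.737045)·(-3) = 8.2111.

8.2111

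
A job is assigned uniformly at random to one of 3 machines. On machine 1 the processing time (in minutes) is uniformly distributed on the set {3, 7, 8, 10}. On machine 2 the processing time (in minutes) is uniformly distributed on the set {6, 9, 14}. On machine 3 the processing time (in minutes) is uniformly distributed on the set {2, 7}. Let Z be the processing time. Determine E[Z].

E[Z | machine 1] = (3+7+8+10)/4 = 7.
E[Z | machine 2] = (6+9+14)/3 = 29/3.
E[Z | machine 3] = (2+7)/2 = 9/2.
By the law of total expectation,
E[Z] = (1/3)·(7) + (1/3)·(29/3) + (1/3)·(9/2) = 127/18.

127/18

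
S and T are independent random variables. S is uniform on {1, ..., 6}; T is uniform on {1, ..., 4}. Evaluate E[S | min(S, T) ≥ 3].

9/2

Outcomes with min(S, T) ≥ 3: (3,3), (3,4), (4,3), (4,4), (5,3), (5,4), (6,3), (6,4), each with probability 1/24.
E[S | min(S, T) ≥ 3] = (3 + 3 + 4 + 4 + 5 + 5 + 6 + 6) / 8 = 9/2.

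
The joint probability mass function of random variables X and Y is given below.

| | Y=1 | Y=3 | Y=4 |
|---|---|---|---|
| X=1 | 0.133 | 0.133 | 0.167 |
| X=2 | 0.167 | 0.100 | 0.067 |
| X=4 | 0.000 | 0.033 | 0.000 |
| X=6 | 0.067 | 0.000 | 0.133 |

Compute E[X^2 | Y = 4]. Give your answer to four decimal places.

14.2316

P(Y = 4) = 0.367.
Summing X^2·P(X=x,Y=y) over the conditioning event gives 5.223.
E[X^2 | Y = 4] = (5.223) / (0.367) = 14.2316.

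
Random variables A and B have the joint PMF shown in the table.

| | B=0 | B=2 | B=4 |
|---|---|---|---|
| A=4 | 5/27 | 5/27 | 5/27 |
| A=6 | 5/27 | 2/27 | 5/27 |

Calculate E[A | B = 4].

5

P(B = 4) = 10/27.
Summing A·P(A=x,B=y) over the conditioning event gives 50/27.
E[A | B = 4] = (50/27) / (10/27) = 5.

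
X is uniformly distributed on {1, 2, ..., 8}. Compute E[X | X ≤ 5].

3

Given X ≤ 5, X is equally likely to be any of {1, 2, 3, 4, 5}.
E[X | X ≤ 5] = (1 + 2 + 3 + 4 + 5) / 5 = 3.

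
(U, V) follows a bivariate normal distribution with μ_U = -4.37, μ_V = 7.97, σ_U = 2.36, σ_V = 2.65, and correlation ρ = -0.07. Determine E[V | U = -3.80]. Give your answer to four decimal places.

7.9252

For a bivariate normal, E[V | U=x] = μ_V + ρ·(σ_V/σ_U)·(x − μ_U).
E[V | U=-3.80] = 7.97 + (-0.07)·(2.65/2.36)·(-3.80 − (-4.37)) = 7.97 + (-0.078602)·(0.57) = 7.9252.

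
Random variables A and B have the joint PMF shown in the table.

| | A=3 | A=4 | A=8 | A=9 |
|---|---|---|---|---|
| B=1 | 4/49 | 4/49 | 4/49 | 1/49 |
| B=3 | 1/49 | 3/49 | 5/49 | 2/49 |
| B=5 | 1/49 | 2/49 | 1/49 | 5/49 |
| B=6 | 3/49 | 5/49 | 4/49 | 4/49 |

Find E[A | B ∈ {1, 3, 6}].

P(B ∈ {1, 3, 6}) = 40/49.
Summing A·P(A=x,B=y) over the conditioning event gives 239/49.
E[A | B ∈ {1, 3, 6}] = (239/49) / (40/49) = 239/40.

239/40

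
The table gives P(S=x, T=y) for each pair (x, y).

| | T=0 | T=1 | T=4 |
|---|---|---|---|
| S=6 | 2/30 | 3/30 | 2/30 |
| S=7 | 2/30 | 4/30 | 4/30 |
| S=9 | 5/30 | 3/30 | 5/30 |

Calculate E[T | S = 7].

2

P(S = 7) = 1/3.
Summing T·P(S=x,T=y) over the conditioning event gives 2/3.
E[T | S = 7] = (2/3) / (1/3) = 2.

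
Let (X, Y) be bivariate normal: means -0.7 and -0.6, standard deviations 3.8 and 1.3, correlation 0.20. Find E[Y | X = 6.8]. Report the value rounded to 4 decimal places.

-0.0868

For a bivariate normal, E[Y | X=x] = μ_Y + ρ·(σ_Y/σ_X)·(x − μ_X).
E[Y | X=6.8] = -0.6 + (0.20)·(1.3/3.8)·(6.8 − (-0.7)) = -0.6 + (0.068421)·(7.5) = -0.0868.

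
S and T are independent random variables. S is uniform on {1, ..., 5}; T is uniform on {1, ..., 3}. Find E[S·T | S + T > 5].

59/6

P(S + T > 5) = 2/5.
Summing ST·P(x,y) over outcomes with S + T > 5 gives 59/15.
E[S·T | S + T > 5] = (59/15) / (2/5) = 59/6.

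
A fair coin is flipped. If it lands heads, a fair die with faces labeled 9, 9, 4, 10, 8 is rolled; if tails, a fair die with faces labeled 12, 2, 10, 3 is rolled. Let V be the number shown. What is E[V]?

59/8

E[V | heads] = (9+9+4+10+8)/5 = 8.
E[V | tails] = (12+2+10+3)/4 = 27/4.
E[V] = (1/2)·(8) + (1/2)·(27/4) = 59/8.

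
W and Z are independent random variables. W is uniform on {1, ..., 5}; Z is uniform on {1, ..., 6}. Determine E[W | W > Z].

Outcomes with W > Z: (2,1), (3,1), (3,2), (4,1), (4,2), (4,3), (5,1), (5,2), (5,3), (5,4), each with probability 1/30.
E[W | W > Z] = (2 + 3 + 3 + 4 + 4 + 4 + 5 + 5 + 5 + 5) / 10 = 4.

4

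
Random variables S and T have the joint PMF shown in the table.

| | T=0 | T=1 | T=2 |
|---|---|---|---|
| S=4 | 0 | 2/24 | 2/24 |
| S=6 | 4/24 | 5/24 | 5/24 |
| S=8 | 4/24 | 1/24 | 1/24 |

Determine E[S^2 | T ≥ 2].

69/2

P(T ≥ 2) = 1/3.
Σ S^2·P over the event = 16·(2/24) + 36·(5/24) + 64·(1/24) = 23/2.
E[S^2 | T ≥ 2] = (23/2) / (1/3) = 69/2.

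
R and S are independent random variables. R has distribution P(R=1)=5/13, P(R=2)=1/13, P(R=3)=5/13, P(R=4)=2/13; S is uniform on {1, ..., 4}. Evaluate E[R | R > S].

P(R > S) = 17/52.
Summing R·P(x,y) over outcomes with R > S gives 14/13.
E[R | R > S] = (14/13) / (17/52) = 56/17.

56/17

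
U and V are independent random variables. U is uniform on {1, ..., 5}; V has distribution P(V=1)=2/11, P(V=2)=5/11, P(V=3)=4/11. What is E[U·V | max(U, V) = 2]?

P(max(U, V) = 2) = 12/55.
Summing UV·P(x,y) over outcomes with max(U, V) = 2 gives 34/55.
E[U·V | max(U, V) = 2] = (34/55) / (12/55) = 17/6.

17/6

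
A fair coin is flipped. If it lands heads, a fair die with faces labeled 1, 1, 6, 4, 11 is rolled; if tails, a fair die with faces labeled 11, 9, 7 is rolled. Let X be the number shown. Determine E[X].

34/5

E[X | heads] = (1+1+6+4+11)/5 = 23/5.
E[X | tails] = (11+9+7)/3 = 9.
By the law of total expectation,
E[X] = (1/2)·(23/5) + (1/2)·(9) = 34/5.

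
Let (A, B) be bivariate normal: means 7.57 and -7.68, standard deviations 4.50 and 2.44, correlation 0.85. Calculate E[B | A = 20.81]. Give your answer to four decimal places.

-1.5778

The regression of B on A has slope ρ·σ_B/σ_A and passes through (μ_A, μ_B).
E[B | A=20.81] = -7.68 + (0.85)·(2.44/4.50)·(20.81 − (7.57)) = -7.68 + (0.46089)·(13.24) = -1.5778.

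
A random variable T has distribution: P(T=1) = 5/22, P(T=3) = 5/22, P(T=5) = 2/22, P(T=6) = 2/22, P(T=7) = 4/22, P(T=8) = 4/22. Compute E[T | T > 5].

36/5

P(T > 5) = 5/11.
Σ over the event: 6·1/11 + 7·2/11 + 8·2/11 = 36/11.
E[T | T > 5] = (36/11) / (5/11) = 36/5.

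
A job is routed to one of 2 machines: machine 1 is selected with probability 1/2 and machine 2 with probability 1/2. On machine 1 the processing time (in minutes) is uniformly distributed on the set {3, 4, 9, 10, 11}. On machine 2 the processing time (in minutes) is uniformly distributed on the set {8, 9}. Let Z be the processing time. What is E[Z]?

159/20

E[Z | machine 1] = (3+4+9+10+11)/5 = 37/5.
E[Z | machine 2] = (8+9)/2 = 17/2.
E[Z] = (1/2)·(37/5) + (1/2)·(17/2) = 159/20.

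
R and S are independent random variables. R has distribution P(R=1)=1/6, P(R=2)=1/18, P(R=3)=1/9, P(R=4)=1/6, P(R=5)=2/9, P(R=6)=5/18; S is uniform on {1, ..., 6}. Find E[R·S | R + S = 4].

P(R + S = 4) = 1/18.
Summing RS·P(x,y) over outcomes with R + S = 4 gives 19/108.
E[R·S | R + S = 4] = (19/108) / (1/18) = 19/6.

19/6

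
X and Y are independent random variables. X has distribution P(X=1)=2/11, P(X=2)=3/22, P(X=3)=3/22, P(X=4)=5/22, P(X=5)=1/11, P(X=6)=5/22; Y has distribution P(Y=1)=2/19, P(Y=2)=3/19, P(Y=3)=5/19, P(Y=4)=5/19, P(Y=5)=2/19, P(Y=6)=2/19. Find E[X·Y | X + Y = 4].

114/35

P(X + Y = 4) = 35/418.
Summing XY·P(x,y) over outcomes with X + Y = 4 gives 3/11.
E[X·Y | X + Y = 4] = (3/11) / (35/418) = 114/35.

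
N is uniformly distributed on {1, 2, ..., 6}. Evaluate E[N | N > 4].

Given N > 4, N is equally likely to be any of {5, 6}.
E[N | N > 4] = (5 + 6) / 2 = 11/2.

11/2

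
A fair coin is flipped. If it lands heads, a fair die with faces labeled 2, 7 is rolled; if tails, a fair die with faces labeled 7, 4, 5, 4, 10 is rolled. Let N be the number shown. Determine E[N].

E[N | heads] = (2+7)/2 = 9/2.
E[N | tails] = (7+4+5+4+10)/5 = 6.
By the law of total expectation,
E[N] = (1/2)·(9/2) + (1/2)·(6) = 21/4.

21/4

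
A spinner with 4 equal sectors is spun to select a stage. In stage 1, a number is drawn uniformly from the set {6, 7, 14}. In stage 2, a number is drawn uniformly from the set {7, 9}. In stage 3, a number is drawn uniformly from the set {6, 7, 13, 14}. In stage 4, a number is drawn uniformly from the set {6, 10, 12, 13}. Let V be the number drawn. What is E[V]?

E[V | stage 1] = (6+7+14)/3 = 9.
E[V | stage 2] = (7+9)/2 = 8.
E[V | stage 3] = (6+7+13+14)/4 = 10.
E[V | stage 4] = (6+10+12+13)/4 = 41/4.
E[V] = (1/4)·(9) + (1/4)·(8) + (1/4)·(10) + (1/4)·(41/4) = 149/16.

149/16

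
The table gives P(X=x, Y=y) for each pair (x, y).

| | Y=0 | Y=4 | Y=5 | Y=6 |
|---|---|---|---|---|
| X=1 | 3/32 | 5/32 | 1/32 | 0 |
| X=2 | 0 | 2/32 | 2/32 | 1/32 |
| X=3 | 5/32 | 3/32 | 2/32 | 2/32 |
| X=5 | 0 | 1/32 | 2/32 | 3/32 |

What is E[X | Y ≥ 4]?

67/24

P(Y ≥ 4) = 3/4.
Summing X·P(X=x,Y=y) over the conditioning event gives 67/32.
E[X | Y ≥ 4] = (67/32) / (3/4) = 67/24.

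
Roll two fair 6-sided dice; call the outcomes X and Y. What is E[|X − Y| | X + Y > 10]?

2/3

Outcomes with X + Y > 10: (5,6), (6,5), (6,6), each with probability 1/36.
E[|X − Y| | X + Y > 10] = (1 + 1 + 0) / 3 = 2/3.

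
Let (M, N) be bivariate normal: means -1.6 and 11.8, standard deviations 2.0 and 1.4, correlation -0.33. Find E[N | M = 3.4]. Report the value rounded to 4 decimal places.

10.6450

The regression of N on M has slope ρ·σ_N/σ_M and passes through (μ_M, μ_N).
E[N | M=3.4] = 11.8 + (-0.33)·(1.4/2.0)·(3.4 − (-1.6)) = 11.8 + (-0.231)·(5) = 10.6450.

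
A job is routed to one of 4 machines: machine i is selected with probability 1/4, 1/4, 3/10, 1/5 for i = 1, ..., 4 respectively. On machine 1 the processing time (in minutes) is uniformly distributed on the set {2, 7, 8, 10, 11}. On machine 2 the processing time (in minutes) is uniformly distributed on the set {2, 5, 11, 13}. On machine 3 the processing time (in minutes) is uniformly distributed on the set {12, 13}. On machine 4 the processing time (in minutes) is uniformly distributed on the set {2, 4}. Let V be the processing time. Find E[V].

E[V | machine 1] = (2+7+8+10+11)/5 = 38/5.
E[V | machine 2] = (2+5+11+13)/4 = 31/4.
E[V | machine 3] = (12+13)/2 = 25/2.
E[V | machine 4] = (2+4)/2 = 3.
E[V] = (1/4)·(38/5) + (1/4)·(31/4) + (3/10)·(25/2) + (1/5)·(3) = 131/16.

131/16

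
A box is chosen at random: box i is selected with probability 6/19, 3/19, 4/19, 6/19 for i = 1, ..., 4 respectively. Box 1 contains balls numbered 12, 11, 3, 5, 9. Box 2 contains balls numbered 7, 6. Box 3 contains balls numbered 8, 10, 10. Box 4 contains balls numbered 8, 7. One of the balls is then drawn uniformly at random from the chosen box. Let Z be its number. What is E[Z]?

E[Z | box 1] = (12+11+3+5+9)/5 = 8.
E[Z | box 2] = (7+6)/2 = 13/2.
E[Z | box 3] = (8+10+10)/3 = 28/3.
E[Z | box 4] = (8+7)/2 = 15/2.
E[Z] = (6/19)·(8) + (3/19)·(13/2) + (4/19)·(28/3) + (6/19)·(15/2) = 899/114.

899/114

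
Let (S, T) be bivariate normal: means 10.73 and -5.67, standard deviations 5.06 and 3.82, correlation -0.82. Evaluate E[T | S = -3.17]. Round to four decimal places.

For a bivariate normal, E[T | S=x] = μ_T + ρ·(σ_T/σ_S)·(x − μ_S).
E[T | S=-3.17] = -5.67 + (-0.82)·(3.82/5.06)·(-3.17 − (10.73)) = -5.67 + (-0.61905)·(-13.9) = 2.9348.

2.9348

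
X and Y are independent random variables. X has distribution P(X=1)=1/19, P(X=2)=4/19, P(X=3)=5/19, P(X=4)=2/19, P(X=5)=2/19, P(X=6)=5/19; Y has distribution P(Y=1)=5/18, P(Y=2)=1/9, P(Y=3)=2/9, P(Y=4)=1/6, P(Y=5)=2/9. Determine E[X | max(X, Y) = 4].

P(max(X, Y) = 4) = 29/171.
Summing X·P(x,y) over outcomes with max(X, Y) = 4 gives 92/171.
E[X | max(X, Y) = 4] = (92/171) / (29/171) = 92/29.

92/29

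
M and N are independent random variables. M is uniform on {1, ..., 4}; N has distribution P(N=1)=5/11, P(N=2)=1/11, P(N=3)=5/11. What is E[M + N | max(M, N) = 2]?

22/7

P(max(M, N) = 2) = 7/44.
Summing (M+N)·P(x,y) over outcomes with max(M, N) = 2 gives 1/2.
E[M + N | max(M, N) = 2] = (1/2) / (7/44) = 22/7.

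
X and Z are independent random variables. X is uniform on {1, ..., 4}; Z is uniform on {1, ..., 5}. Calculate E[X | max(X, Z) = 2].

Outcomes with max(X, Z) = 2: (1,2), (2,1), (2,2), each with probability 1/20.
E[X | max(X, Z) = 2] = (1 + 2 + 2) / 3 = 5/3.

5/3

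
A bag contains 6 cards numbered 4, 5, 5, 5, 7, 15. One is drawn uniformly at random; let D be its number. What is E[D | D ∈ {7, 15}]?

11

P(D ∈ {7, 15}) = 1/3.
Σ over the event: 7·1/6 + 15·1/6 = 11/3.
E[D | D ∈ {7, 15}] = (11/3) / (1/3) = 11.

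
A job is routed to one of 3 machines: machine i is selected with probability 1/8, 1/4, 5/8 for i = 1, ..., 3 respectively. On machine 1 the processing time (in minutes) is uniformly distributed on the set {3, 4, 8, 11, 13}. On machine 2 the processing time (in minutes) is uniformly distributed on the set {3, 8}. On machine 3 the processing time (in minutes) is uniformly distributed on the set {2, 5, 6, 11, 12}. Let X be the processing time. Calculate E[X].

E[X | machine 1] = (3+4+8+11+13)/5 = 39/5.
E[X | machine 2] = (3+8)/2 = 11/2.
E[X | machine 3] = (2+5+6+11+12)/5 = 36/5.
E[X] = (1/8)·(39/5) + (1/4)·(11/2) + (5/8)·(36/5) = 137/20.

137/20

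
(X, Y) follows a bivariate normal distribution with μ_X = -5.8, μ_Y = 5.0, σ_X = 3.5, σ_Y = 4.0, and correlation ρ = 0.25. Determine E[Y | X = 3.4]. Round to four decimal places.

For a bivariate normal, E[Y | X=x] = μ_Y + ρ·(σ_Y/σ_X)·(x − μ_X).
E[Y | X=3.4] = 5.0 + (0.25)·(4.0/3.5)·(3.4 − (-5.8)) = 5.0 + (0.285714)·(9.2) = 7.6286.

7.6286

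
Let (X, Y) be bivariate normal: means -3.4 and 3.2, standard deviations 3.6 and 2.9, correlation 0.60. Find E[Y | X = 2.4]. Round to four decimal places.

For a bivariate normal, E[Y | X=x] = μ_Y + ρ·(σ_Y/σ_X)·(x − μ_X).
E[Y | X=2.4] = 3.2 + (0.60)·(2.9/3.6)·(2.4 − (-3.4)) = 3.2 + (0.48333)·(5.8) = 6.0033.

6.0033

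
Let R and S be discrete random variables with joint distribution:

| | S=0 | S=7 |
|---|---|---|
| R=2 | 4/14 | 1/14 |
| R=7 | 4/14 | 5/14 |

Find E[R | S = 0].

P(S = 0) = 4/7.
Summing R·P(R=x,S=y) over the conditioning event gives 18/7.
E[R | S = 0] = (18/7) / (4/7) = 9/2.

9/2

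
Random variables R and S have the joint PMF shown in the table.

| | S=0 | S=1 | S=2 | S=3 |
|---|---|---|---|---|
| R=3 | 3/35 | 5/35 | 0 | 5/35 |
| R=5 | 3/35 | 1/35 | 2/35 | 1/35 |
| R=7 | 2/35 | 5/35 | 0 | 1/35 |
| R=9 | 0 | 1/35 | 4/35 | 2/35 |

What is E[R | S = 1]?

16/3

P(S = 1) = 12/35.
Σ R·P over the event = 3·(5/35) + 5·(1/35) + 7·(5/35) + 9·(1/35) = 64/35.
E[R | S = 1] = (64/35) / (12/35) = 16/3.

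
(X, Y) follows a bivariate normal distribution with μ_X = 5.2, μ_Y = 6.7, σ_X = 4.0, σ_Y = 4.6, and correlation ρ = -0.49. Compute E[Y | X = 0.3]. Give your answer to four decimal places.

For a bivariate normal, E[Y | X=x] = μ_Y + ρ·(σ_Y/σ_X)·(x − μ_X).
E[Y | X=0.3] = 6.7 + (-0.49)·(4.6/4.0)·(0.3 − (5.2)) = 6.7 + (-0.5635)·(-4.9) = 9.4612.

9.4612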